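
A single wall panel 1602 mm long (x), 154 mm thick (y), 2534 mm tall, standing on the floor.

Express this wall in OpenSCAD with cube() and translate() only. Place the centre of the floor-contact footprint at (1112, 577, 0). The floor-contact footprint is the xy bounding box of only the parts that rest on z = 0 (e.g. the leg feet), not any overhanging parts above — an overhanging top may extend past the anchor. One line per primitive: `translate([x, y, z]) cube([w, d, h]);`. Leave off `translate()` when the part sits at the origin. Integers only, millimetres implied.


translate([311, 500, 0]) cube([1602, 154, 2534]);


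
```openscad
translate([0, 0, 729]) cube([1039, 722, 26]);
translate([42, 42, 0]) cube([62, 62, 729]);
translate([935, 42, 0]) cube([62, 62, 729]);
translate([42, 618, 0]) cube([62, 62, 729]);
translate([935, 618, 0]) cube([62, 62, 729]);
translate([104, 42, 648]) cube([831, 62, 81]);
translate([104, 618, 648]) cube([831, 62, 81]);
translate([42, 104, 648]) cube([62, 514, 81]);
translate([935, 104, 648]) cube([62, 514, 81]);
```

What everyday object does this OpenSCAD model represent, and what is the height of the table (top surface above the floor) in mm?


A table. The table height is 755 mm.

A 1039×722×26 slab sits at z = 729 on four 62 mm square posts — a table. The top surface is at 729 + 26 = 755 mm.


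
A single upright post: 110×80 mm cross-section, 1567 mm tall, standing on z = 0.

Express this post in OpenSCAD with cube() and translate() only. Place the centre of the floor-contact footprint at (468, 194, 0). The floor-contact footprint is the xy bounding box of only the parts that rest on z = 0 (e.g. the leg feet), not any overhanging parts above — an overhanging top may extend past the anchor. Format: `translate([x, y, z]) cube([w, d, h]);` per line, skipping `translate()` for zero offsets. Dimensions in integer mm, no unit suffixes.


translate([413, 154, 0]) cube([110, 80, 1567]);


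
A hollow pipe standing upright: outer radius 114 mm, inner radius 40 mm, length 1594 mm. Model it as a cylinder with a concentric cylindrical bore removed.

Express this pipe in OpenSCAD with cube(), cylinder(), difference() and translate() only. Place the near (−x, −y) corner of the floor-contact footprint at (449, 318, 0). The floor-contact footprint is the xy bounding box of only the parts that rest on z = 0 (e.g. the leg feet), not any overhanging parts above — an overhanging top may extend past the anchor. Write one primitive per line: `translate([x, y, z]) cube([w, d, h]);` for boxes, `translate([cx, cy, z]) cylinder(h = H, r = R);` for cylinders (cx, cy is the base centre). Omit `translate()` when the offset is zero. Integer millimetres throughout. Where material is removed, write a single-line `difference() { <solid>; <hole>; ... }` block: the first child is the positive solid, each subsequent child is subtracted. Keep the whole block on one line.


difference() { translate([563, 432, 0]) cylinder(h = 1594, r = 114); translate([563, 432, 0]) cylinder(h = 1594, r = 40); }


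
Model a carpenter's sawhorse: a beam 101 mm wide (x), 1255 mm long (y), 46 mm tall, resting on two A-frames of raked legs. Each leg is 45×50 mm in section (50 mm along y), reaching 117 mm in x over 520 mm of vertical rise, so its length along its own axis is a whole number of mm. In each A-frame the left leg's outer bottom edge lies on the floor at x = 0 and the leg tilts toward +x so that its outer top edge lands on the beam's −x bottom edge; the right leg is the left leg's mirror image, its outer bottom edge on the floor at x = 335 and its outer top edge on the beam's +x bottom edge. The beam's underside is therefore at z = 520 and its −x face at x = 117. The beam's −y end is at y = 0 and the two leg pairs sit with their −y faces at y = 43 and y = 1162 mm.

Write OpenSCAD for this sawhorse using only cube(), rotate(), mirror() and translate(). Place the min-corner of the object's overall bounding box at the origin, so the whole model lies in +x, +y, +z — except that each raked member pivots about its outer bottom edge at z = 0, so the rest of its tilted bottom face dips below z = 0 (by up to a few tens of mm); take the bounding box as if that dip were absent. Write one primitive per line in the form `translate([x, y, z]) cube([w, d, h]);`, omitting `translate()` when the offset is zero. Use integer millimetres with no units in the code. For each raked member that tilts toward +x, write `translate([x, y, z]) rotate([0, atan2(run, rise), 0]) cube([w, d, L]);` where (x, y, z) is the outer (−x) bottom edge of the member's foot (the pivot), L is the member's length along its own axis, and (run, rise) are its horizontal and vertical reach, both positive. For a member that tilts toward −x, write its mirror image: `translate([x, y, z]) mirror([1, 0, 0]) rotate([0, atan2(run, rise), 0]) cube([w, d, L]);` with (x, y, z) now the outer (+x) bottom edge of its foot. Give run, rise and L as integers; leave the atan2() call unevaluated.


translate([117, 0, 520]) cube([101, 1255, 46]);
translate([0, 43, 0]) rotate([0, atan2(117, 520), 0]) cube([45, 50, 533]);
translate([335, 43, 0]) mirror([1, 0, 0]) rotate([0, atan2(117, 520), 0]) cube([45, 50, 533]);
translate([0, 1162, 0]) rotate([0, atan2(117, 520), 0]) cube([45, 50, 533]);
translate([335, 1162, 0]) mirror([1, 0, 0]) rotate([0, atan2(117, 520), 0]) cube([45, 50, 533]);


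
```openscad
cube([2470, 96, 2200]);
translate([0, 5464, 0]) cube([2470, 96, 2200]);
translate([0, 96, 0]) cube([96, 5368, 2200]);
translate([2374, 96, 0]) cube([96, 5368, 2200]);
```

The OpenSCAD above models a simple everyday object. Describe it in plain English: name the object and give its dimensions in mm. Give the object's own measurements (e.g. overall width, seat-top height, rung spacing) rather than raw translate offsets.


The wall frame of a small rectangular building: four walls, each 2200 mm tall and 96 mm thick, enclosing a footprint 2470 mm (x) by 5560 mm (y) outside-to-outside, with no floor or roof. The front and back walls (the −y and +y sides) span the full width; the two side walls fit between them.


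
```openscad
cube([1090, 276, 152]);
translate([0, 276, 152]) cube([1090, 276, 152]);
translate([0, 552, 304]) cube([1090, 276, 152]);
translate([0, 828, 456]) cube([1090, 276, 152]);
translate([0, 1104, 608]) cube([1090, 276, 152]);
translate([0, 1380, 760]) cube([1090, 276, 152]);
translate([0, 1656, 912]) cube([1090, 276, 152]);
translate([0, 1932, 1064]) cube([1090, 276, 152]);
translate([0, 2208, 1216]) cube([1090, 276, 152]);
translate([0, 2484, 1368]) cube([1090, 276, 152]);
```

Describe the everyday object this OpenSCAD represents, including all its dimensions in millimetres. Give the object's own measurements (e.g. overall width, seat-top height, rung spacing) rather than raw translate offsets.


A straight staircase of 10 solid steps. Each step is 1090 mm wide (x), 276 mm deep (y, the going) and 152 mm tall (the rise). The first step rests on the floor; each subsequent step sits one going further in +y and one rise higher in +z, directly behind and above the previous step with no overlap.


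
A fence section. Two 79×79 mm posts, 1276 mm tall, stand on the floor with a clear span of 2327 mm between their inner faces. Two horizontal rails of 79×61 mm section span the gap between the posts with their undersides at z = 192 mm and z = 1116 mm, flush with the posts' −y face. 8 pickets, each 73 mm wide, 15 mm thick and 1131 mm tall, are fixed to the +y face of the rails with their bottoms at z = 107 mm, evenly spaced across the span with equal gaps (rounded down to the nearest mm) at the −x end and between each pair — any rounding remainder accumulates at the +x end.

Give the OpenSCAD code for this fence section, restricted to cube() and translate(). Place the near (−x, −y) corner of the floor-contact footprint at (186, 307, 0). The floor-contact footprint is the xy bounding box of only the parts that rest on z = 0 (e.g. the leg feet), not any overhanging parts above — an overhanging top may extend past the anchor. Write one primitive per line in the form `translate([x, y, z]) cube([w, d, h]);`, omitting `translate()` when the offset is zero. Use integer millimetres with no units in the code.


translate([186, 307, 0]) cube([79, 79, 1276]);
translate([2592, 307, 0]) cube([79, 79, 1276]);
translate([265, 307, 192]) cube([2327, 79, 61]);
translate([265, 307, 1116]) cube([2327, 79, 61]);
translate([458, 386, 107]) cube([73, 15, 1131]);
translate([724, 386, 107]) cube([73, 15, 1131]);
translate([990, 386, 107]) cube([73, 15, 1131]);
translate([1256, 386, 107]) cube([73, 15, 1131]);
translate([1522, 386, 107]) cube([73, 15, 1131]);
translate([1788, 386, 107]) cube([73, 15, 1131]);
translate([2054, 386, 107]) cube([73, 15, 1131]);
translate([2320, 386, 107]) cube([73, 15, 1131]);


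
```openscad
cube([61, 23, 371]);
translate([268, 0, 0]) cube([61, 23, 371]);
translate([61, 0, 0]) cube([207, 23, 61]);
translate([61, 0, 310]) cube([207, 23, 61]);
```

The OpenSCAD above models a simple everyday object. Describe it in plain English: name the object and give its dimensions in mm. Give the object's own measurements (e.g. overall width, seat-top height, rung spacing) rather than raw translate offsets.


A rectangular picture frame lying in the x–z plane (depth along y). The opening is 207 mm wide (x) by 249 mm tall (z), surrounded by a border 61 mm wide on all four sides. The frame is 23 mm deep and is made of two full-height vertical stiles with two horizontal rails fitted between them.


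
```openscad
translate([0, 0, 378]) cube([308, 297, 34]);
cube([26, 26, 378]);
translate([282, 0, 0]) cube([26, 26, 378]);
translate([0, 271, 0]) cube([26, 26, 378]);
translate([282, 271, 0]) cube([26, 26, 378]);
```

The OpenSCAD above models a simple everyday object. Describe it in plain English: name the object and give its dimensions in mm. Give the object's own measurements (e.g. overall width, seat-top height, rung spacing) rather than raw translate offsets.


A four-legged stool. The seat is a 308×297×34 mm slab whose top surface is at z = 412 mm; four square legs, each 26×26 mm in cross-section, run from the floor (z = 0) to the underside of the seat, each flush with a corner of the seat.


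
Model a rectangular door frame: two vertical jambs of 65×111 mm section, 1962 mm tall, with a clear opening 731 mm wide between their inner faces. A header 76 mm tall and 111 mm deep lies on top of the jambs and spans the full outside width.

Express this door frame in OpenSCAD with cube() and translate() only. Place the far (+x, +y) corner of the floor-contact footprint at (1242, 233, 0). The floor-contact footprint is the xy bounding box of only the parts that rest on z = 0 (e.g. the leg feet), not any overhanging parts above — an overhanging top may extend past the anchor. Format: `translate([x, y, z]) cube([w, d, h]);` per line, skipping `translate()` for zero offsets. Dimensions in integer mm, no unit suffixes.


translate([381, 122, 0]) cube([65, 111, 1962]);
translate([1177, 122, 0]) cube([65, 111, 1962]);
translate([381, 122, 1962]) cube([861, 111, 76]);


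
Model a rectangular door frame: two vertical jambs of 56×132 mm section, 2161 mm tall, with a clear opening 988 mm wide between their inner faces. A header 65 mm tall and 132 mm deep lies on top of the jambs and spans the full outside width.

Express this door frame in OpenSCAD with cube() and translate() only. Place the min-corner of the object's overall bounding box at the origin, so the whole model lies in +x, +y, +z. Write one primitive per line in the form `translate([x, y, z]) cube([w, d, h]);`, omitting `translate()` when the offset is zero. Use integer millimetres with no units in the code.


cube([56, 132, 2161]);
translate([1044, 0, 0]) cube([56, 132, 2161]);
translate([0, 0, 2161]) cube([1100, 132, 65]);


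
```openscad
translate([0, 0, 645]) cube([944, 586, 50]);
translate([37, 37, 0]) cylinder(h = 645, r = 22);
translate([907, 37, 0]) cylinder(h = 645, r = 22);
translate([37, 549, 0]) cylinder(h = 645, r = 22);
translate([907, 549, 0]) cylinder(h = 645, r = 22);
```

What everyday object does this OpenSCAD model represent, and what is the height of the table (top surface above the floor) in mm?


A table. The table height is 695 mm.

A 944×586×50 slab sits at z = 645 on four Ø44 mm round legs — a table. The top surface is at 645 + 50 = 695 mm.


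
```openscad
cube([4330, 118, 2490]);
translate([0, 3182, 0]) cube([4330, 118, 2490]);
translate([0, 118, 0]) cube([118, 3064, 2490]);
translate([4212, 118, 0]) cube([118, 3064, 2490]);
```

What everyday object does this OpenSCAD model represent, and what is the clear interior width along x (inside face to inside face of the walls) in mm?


A house (or room) frame. The interior width is 4094 mm.

Four 2490 mm walls enclosing a rectangle with no floor or roof — a room or house frame. Outside width is 4330 mm and wall thickness is 118 mm, so the interior width is 4330 − 2 × 118 = 4094 mm.


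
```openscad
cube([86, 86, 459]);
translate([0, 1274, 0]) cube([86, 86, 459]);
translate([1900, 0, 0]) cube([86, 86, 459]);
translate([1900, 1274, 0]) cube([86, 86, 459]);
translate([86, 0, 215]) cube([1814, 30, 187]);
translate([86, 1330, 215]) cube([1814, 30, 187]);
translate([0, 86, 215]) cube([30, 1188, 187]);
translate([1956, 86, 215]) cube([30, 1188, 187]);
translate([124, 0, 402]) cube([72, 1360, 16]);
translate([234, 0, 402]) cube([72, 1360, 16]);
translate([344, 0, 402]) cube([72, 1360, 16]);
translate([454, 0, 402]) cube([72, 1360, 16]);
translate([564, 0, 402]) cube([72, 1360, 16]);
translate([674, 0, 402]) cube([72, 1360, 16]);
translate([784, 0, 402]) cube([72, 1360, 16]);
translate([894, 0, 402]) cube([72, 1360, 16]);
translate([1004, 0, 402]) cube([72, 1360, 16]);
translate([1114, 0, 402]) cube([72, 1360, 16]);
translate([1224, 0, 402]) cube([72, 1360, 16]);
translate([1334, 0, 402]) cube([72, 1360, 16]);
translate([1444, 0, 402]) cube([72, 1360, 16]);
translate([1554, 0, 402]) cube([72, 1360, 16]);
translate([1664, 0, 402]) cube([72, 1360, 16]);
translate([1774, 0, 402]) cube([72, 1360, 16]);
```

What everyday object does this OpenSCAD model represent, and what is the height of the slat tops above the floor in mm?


A bed frame. The slat-top height is 418 mm.

Four posts, four rails, and a row of slats — a bed frame. Slats sit on the rails at z = 215 + 187 = 402; with slat thickness 16, the top is 418 mm.


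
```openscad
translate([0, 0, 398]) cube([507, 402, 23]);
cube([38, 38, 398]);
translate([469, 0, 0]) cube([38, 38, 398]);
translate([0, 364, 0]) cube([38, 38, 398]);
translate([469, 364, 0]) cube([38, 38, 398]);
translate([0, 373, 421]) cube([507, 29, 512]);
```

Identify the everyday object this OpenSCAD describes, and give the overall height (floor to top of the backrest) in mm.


A chair. The overall height is 933 mm.

A slab on four corner posts with a tall panel at the back — a chair. The seat slab sits at z = 398 with thickness 23, and the 512 mm backrest starts at the seat top, so the overall height is 398 + 23 + 512 = 933 mm.


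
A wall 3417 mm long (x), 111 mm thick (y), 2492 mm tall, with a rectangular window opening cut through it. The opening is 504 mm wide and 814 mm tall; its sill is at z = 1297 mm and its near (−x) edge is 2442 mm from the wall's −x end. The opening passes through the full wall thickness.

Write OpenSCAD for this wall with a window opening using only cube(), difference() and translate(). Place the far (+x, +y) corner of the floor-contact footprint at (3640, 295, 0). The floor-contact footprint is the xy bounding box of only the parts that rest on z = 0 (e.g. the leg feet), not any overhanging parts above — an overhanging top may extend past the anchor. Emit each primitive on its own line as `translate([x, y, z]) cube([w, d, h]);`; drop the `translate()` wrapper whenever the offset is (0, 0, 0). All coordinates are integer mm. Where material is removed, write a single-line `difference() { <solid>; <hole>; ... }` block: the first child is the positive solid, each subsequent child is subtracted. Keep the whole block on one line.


difference() { translate([223, 184, 0]) cube([3417, 111, 2492]); translate([2665, 184, 1297]) cube([504, 111, 814]); }


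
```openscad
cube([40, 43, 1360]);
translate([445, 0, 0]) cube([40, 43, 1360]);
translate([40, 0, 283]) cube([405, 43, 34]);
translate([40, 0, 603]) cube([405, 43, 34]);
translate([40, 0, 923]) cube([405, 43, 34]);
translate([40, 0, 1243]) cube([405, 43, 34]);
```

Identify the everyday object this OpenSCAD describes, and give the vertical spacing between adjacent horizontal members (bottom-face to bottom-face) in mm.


A ladder. The rung spacing is 320 mm.

Two tall 40×43 posts with 4 short bars between them — a ladder. Adjacent rungs sit at z = 283 and z = 603, so the spacing is 603 − 283 = 320 mm.


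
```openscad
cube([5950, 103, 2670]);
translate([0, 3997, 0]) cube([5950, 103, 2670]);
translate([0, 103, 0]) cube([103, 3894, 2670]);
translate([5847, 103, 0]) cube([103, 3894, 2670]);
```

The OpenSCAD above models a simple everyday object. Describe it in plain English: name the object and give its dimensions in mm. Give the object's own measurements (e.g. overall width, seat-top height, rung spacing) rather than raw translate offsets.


The wall frame of a small rectangular building: four walls, each 2670 mm tall and 103 mm thick, enclosing a footprint 5950 mm (x) by 4100 mm (y) outside-to-outside, with no floor or roof. The front and back walls (the −y and +y sides) span the full width; the two side walls fit between them.


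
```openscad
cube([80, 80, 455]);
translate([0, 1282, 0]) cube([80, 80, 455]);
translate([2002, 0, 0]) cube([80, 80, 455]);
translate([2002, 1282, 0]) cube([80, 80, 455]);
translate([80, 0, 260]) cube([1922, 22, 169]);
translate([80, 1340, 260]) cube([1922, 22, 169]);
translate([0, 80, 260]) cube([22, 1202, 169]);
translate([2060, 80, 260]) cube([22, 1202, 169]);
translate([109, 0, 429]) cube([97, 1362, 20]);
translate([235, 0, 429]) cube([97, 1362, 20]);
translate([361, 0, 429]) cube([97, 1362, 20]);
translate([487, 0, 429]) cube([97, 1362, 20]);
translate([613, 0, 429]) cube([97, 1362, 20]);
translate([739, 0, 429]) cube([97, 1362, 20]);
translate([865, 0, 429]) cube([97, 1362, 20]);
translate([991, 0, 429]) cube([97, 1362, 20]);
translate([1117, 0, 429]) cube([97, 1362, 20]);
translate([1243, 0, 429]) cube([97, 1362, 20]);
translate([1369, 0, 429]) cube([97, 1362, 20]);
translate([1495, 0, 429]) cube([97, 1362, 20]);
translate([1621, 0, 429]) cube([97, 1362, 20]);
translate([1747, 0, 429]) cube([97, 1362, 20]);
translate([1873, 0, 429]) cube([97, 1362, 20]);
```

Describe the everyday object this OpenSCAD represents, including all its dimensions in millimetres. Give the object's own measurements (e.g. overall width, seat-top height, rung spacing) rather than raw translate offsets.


A bed frame 2082 mm long (x) by 1362 mm wide (y). Four 80×80 mm corner posts, 455 mm tall, at the corners of the footprint. Four rails of 22 mm thickness and 169 mm height run between adjacent posts with their undersides at z = 260 mm, their outer faces flush with the outside of the frame (the two x-running rails run between the posts' inner faces; the two y-running rails run between the posts' inner faces). 15 slats, each 97 mm wide (x) and 20 mm thick, lie across the top of the two x-running rails, running the full 1362 mm width of the frame in y; along x they sit between the end posts with a 29 mm gap after the −x posts and between neighbouring slats, leaving 32 mm before the +x posts.


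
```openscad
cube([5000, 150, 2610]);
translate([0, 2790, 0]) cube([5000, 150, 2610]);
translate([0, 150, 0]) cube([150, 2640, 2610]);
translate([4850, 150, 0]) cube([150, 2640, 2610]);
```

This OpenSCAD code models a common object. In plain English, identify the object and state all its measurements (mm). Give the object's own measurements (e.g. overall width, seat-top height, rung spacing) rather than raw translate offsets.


The wall frame of a small rectangular building: four walls, each 2610 mm tall and 150 mm thick, enclosing a footprint 5000 mm (x) by 2940 mm (y) outside-to-outside, with no floor or roof. The front and back walls (the −y and +y sides) span the full width; the two side walls fit between them.


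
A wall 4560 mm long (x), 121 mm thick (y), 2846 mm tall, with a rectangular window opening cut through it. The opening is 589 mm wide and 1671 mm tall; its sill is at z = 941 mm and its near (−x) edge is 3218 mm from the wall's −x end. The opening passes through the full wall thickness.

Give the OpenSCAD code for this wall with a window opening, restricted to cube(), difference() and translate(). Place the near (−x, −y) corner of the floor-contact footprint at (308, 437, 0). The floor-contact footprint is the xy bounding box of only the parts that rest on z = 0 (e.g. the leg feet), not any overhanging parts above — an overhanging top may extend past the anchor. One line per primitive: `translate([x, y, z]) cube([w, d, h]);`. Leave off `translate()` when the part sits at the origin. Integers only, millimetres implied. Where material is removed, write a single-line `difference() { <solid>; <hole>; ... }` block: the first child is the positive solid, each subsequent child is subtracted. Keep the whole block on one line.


difference() { translate([308, 437, 0]) cube([4560, 121, 2846]); translate([3526, 437, 941]) cube([589, 121, 1671]); }


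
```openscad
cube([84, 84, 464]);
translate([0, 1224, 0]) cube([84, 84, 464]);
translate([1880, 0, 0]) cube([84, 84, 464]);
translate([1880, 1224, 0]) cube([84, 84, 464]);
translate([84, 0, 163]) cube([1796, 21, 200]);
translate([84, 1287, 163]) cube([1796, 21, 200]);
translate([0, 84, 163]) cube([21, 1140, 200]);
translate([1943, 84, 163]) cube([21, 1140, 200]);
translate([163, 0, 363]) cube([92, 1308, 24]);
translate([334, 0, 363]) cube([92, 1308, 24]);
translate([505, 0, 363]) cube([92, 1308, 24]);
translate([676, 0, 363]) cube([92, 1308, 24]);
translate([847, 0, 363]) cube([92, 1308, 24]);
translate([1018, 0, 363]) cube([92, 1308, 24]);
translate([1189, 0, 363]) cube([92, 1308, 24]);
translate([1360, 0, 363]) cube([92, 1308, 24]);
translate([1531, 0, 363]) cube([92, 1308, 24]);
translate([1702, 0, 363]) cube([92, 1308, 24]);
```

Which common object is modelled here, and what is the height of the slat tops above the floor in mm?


A bed frame. The slat-top height is 387 mm.

Four posts, four rails, and a row of slats — a bed frame. Slats sit on the rails at z = 163 + 200 = 363; with slat thickness 24, the top is 387 mm.


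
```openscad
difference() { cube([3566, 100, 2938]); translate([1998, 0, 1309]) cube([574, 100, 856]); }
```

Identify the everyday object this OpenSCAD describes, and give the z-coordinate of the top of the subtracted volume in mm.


A wall with a window opening. The window head height is 2165 mm.

A wall with a rectangular opening subtracted — a window. Sill at z = 1309, opening 856 mm tall, so the head is at 1309 + 856 = 2165 mm.


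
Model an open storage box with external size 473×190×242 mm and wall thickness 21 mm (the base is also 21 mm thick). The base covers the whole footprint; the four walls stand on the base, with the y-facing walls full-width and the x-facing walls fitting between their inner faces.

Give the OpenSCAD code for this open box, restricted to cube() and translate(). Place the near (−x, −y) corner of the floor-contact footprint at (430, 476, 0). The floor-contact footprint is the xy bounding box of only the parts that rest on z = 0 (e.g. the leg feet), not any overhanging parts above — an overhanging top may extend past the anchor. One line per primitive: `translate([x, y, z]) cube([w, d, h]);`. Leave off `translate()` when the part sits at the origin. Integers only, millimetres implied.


translate([430, 476, 0]) cube([473, 190, 21]);
translate([430, 476, 21]) cube([473, 21, 221]);
translate([430, 645, 21]) cube([473, 21, 221]);
translate([430, 497, 21]) cube([21, 148, 221]);
translate([882, 497, 21]) cube([21, 148, 221]);


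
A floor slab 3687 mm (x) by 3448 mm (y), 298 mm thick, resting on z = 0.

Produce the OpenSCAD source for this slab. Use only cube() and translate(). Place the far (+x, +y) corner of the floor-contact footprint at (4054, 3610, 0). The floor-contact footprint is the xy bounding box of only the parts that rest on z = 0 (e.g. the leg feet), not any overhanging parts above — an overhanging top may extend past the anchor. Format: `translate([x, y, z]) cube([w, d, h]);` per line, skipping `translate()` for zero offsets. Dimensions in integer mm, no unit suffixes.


translate([367, 162, 0]) cube([3687, 3448, 298]);


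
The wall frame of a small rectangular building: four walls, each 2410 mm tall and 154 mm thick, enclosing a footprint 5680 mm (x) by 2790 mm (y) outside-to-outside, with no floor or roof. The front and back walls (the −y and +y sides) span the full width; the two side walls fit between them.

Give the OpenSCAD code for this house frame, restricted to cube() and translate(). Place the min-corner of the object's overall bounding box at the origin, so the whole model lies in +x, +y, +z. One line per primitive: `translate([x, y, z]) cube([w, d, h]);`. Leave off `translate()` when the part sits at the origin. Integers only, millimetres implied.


cube([5680, 154, 2410]);
translate([0, 2636, 0]) cube([5680, 154, 2410]);
translate([0, 154, 0]) cube([154, 2482, 2410]);
translate([5526, 154, 0]) cube([154, 2482, 2410]);


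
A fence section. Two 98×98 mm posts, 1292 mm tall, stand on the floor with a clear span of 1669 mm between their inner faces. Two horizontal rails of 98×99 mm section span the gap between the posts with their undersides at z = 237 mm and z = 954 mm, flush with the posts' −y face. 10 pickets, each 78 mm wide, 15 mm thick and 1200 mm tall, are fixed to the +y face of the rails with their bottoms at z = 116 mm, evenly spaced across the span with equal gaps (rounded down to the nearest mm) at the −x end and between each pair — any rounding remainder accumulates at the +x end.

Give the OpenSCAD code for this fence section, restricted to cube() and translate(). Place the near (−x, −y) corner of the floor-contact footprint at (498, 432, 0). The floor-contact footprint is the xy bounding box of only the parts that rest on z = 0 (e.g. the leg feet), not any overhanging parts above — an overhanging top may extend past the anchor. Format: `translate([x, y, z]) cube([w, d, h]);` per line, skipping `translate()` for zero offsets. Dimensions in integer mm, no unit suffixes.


translate([498, 432, 0]) cube([98, 98, 1292]);
translate([2265, 432, 0]) cube([98, 98, 1292]);
translate([596, 432, 237]) cube([1669, 98, 99]);
translate([596, 432, 954]) cube([1669, 98, 99]);
translate([676, 530, 116]) cube([78, 15, 1200]);
translate([834, 530, 116]) cube([78, 15, 1200]);
translate([992, 530, 116]) cube([78, 15, 1200]);
translate([1150, 530, 116]) cube([78, 15, 1200]);
translate([1308, 530, 116]) cube([78, 15, 1200]);
translate([1466, 530, 116]) cube([78, 15, 1200]);
translate([1624, 530, 116]) cube([78, 15, 1200]);
translate([1782, 530, 116]) cube([78, 15, 1200]);
translate([1940, 530, 116]) cube([78, 15, 1200]);
translate([2098, 530, 116]) cube([78, 15, 1200]);


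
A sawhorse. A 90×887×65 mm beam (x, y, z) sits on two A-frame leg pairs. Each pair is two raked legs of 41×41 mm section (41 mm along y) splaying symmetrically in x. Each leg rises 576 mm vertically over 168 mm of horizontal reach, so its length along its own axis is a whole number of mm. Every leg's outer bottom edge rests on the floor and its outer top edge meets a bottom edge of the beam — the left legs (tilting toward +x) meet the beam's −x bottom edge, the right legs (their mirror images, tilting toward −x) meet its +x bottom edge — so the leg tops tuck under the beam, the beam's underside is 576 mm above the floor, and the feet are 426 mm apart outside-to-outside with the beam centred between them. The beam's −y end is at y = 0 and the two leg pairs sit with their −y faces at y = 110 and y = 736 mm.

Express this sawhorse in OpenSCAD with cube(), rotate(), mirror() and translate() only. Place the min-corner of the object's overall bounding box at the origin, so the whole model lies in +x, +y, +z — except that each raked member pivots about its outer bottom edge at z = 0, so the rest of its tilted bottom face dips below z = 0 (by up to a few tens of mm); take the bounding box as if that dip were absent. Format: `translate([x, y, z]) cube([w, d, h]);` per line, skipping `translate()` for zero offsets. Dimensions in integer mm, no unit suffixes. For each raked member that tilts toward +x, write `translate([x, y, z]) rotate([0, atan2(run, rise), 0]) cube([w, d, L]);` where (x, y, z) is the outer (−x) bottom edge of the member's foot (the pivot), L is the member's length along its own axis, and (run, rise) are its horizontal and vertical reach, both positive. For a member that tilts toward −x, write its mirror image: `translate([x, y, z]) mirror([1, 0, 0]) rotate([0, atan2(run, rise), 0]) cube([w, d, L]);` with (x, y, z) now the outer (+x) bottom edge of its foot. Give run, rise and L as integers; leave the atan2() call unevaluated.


translate([168, 0, 576]) cube([90, 887, 65]);
translate([0, 110, 0]) rotate([0, atan2(168, 576), 0]) cube([41, 41, 600]);
translate([426, 110, 0]) mirror([1, 0, 0]) rotate([0, atan2(168, 576), 0]) cube([41, 41, 600]);
translate([0, 736, 0]) rotate([0, atan2(168, 576), 0]) cube([41, 41, 600]);
translate([426, 736, 0]) mirror([1, 0, 0]) rotate([0, atan2(168, 576), 0]) cube([41, 41, 600]);


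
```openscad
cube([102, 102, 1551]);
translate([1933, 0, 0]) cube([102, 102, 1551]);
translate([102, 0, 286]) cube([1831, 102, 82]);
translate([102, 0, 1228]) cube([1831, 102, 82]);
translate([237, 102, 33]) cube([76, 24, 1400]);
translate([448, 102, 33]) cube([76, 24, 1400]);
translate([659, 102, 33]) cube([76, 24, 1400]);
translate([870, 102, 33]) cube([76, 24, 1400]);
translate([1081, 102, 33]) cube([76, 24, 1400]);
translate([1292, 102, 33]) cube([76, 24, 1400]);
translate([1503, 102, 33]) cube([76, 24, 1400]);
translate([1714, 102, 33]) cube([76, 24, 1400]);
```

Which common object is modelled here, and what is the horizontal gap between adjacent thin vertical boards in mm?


A fence section. The picket gap is 135 mm.

Two posts, two rails, 8 pickets — a fence section. Span 1831 mm holds 8 pickets of 76 mm with 9 equal gaps: ⌊(1831 − 8·76) / 9⌋ = 135 mm.


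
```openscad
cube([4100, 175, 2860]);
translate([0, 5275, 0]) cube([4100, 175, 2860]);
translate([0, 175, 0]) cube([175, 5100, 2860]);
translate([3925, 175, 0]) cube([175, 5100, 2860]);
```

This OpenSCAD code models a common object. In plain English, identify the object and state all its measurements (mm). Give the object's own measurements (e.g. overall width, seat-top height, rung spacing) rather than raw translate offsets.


The wall frame of a small rectangular building: four walls, each 2860 mm tall and 175 mm thick, enclosing a footprint 4100 mm (x) by 5450 mm (y) outside-to-outside, with no floor or roof. The front and back walls (the −y and +y sides) span the full width; the two side walls fit between them.


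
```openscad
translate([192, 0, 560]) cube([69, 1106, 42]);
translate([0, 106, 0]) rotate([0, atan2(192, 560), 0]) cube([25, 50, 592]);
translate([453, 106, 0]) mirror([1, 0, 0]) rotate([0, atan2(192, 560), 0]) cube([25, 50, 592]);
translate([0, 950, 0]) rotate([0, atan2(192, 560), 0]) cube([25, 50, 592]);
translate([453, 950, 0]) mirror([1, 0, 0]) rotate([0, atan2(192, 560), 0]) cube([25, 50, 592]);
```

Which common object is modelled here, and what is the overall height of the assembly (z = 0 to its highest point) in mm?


A sawhorse. The overall height is 602 mm.

A beam across two mirrored pairs of raked legs — a sawhorse. The beam's underside is at z = 560 (matching the legs' vertical rise in atan2(192, 560)) and the beam is 42 mm tall, so its top is at 560 + 42 = 602 mm. The raked legs top out at the beam's underside, so that is the highest point.


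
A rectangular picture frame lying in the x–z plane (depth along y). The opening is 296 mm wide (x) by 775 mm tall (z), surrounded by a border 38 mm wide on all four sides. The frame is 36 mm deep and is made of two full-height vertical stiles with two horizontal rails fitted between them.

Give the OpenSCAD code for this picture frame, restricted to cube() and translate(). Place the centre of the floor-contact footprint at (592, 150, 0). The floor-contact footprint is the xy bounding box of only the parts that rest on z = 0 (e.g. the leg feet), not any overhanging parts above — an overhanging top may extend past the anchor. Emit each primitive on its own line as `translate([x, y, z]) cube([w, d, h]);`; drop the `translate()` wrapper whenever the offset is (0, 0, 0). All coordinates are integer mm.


translate([406, 132, 0]) cube([38, 36, 851]);
translate([740, 132, 0]) cube([38, 36, 851]);
translate([444, 132, 0]) cube([296, 36, 38]);
translate([444, 132, 813]) cube([296, 36, 38]);


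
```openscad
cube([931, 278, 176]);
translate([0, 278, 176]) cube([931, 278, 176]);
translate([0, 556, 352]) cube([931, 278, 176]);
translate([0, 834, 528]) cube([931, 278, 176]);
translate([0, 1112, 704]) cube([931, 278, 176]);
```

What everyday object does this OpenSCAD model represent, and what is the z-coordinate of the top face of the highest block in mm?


A staircase. The total rise is 880 mm.

5 identical blocks, each offset up and back from the previous — a staircase. Each step is 176 mm tall and there are 5 of them, so the total rise is 5 × 176 = 880 mm.


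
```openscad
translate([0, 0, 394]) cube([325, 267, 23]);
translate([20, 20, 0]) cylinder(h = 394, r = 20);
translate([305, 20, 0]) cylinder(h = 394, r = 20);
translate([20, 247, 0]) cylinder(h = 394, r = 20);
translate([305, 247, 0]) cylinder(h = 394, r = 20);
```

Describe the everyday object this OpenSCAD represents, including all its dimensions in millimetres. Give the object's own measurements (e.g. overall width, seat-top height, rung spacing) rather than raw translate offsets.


A four-legged stool. The seat is a 325×267×23 mm slab whose top surface is at z = 417 mm; four round legs, each 40 mm in diameter, run from the floor (z = 0) to the underside of the seat, each leg's axis is inset half a diameter from the nearest pair of seat edges (so the leg's bounding box is flush with the corner).


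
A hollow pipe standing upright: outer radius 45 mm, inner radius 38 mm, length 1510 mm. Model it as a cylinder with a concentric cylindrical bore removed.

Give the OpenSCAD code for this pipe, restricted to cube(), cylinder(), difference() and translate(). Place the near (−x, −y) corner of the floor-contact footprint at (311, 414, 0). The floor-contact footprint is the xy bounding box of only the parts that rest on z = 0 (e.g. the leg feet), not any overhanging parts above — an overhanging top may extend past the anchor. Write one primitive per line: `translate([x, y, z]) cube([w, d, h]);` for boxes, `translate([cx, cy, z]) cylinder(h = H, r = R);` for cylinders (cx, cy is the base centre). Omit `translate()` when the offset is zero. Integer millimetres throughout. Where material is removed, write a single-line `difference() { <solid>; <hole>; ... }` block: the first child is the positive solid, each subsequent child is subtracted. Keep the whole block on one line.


difference() { translate([356, 459, 0]) cylinder(h = 1510, r = 45); translate([356, 459, 0]) cylinder(h = 1510, r = 38); }


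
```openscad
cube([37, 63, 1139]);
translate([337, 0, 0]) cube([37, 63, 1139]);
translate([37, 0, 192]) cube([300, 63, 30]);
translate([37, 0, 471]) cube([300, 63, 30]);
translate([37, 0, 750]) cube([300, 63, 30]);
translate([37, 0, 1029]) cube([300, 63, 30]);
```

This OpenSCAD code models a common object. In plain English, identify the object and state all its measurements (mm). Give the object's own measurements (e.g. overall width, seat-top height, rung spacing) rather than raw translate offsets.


A straight ladder. Two 37×63 mm vertical rails, 1139 mm tall, stand 374 mm apart (outside-to-outside) with their front faces coplanar on the −y side. 4 rungs, each 63 mm deep and 30 mm tall, span between the inner faces of the rails, front faces flush with the rails. The lowest rung's underside is at z = 192 mm and rungs are spaced 279 mm apart (underside to underside).


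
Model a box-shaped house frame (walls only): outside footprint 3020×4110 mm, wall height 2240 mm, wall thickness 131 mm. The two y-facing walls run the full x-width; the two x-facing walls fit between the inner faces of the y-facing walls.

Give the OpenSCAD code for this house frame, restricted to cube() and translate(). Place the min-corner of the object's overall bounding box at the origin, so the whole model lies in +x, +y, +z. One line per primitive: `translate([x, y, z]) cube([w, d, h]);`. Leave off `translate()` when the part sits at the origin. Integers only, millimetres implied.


cube([3020, 131, 2240]);
translate([0, 3979, 0]) cube([3020, 131, 2240]);
translate([0, 131, 0]) cube([131, 3848, 2240]);
translate([2889, 131, 0]) cube([131, 3848, 2240]);


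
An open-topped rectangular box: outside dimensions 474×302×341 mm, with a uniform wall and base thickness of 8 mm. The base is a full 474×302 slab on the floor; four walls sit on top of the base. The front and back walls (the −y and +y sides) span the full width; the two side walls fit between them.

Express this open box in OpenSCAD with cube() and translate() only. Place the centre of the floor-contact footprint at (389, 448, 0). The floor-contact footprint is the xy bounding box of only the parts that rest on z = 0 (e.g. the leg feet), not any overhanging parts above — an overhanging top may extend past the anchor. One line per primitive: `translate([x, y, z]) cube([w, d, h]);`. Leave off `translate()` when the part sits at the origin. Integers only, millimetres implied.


translate([152, 297, 0]) cube([474, 302, 8]);
translate([152, 297, 8]) cube([474, 8, 333]);
translate([152, 591, 8]) cube([474, 8, 333]);
translate([152, 305, 8]) cube([8, 286, 333]);
translate([618, 305, 8]) cube([8, 286, 333]);


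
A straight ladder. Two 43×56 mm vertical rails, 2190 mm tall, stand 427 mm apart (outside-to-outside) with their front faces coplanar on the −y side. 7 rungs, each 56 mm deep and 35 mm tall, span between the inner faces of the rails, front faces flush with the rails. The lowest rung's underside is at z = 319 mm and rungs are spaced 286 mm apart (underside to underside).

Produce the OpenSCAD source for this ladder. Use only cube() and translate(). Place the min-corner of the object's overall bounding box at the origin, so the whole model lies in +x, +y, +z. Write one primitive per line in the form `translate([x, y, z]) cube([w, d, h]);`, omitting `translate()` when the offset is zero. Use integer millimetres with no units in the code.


// rung span = 427 - 2*43 = 341
// rung[k] z = 319 + k*286
cube([43, 56, 2190]);
translate([384, 0, 0]) cube([43, 56, 2190]);
translate([43, 0, 319]) cube([341, 56, 35]);
translate([43, 0, 605]) cube([341, 56, 35]);
translate([43, 0, 891]) cube([341, 56, 35]);
translate([43, 0, 1177]) cube([341, 56, 35]);
translate([43, 0, 1463]) cube([341, 56, 35]);
translate([43, 0, 1749]) cube([341, 56, 35]);
translate([43, 0, 2035]) cube([341, 56, 35]);


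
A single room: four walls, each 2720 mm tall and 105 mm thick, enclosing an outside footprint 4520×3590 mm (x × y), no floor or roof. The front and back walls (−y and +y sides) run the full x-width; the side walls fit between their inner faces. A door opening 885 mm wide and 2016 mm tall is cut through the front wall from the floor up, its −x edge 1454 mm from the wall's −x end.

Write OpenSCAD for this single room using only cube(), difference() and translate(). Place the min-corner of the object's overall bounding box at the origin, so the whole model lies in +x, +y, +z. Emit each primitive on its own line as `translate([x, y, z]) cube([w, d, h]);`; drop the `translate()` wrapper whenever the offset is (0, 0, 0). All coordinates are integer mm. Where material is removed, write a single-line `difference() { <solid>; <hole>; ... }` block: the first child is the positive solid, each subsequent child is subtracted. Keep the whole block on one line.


difference() { cube([4520, 105, 2720]); translate([1454, 0, 0]) cube([885, 105, 2016]); }
translate([0, 3485, 0]) cube([4520, 105, 2720]);
translate([0, 105, 0]) cube([105, 3380, 2720]);
translate([4415, 105, 0]) cube([105, 3380, 2720]);
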